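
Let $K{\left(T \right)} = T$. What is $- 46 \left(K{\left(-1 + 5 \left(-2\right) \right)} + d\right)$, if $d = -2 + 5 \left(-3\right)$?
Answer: $1288$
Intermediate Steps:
$d = -17$ ($d = -2 - 15 = -17$)
$- 46 \left(K{\left(-1 + 5 \left(-2\right) \right)} + d\right) = - 46 \left(\left(-1 + 5 \left(-2\right)\right) - 17\right) = - 46 \left(\left(-1 - 10\right) - 17\right) = - 46 \left(-11 - 17\right) = \left(-46\right) \left(-28\right) = 1288$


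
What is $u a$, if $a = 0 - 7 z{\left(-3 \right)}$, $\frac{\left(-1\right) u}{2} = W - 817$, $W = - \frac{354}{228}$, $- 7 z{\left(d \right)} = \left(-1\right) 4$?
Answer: $- \frac{124420}{19} \approx -6548.4$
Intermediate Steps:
$z{\left(d \right)} = \frac{4}{7}$ ($z{\left(d \right)} = - \frac{\left(-1\right) 4}{7} = \left(- \frac{1}{7}\right) \left(-4\right) = \frac{4}{7}$)
$W = - \frac{59}{38}$ ($W = \left(-354\right) \frac{1}{228} = - \frac{59}{38} \approx -1.5526$)
$u = \frac{31105}{19}$ ($u = - 2 \left(- \frac{59}{38} - 817\right) = \left(-2\right) \left(- \frac{31105}{38}\right) = \frac{31105}{19} \approx 1637.1$)
$a = -4$ ($a = 0 - 4 = -4$)
$u a = \frac{31105}{19} \left(-4\right) = - \frac{124420}{19}$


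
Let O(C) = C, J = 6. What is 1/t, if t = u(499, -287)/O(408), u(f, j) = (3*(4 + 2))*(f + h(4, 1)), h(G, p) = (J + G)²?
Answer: 68/1797 ≈ 0.037841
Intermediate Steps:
h(G, p) = (6 + G)²
u(f, j) = 1800 + 18*f (u(f, j) = (3*(4 + 2))*(f + (6 + 4)²) = (3*6)*(f + 10²) = 18*(f + 100) = 18*(100 + f) = 1800 + 18*f)
t = 1797/68 (t = (1800 + 18*499)/408 = (1800 + 8982)*(1/408) = 10782*(1/408) = 1797/68 ≈ 26.426)
1/t = 1/(1797/68) = 68/1797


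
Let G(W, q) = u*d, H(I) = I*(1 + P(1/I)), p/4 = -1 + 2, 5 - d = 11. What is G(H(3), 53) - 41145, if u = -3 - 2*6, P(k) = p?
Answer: -41055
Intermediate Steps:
d = -6 (d = 5 - 1*11 = 5 - 11 = -6)
p = 4 (p = 4*(-1 + 2) = 4*1 = 4)
P(k) = 4
u = -15 (u = -3 - 12 = -15)
H(I) = 5*I (H(I) = I*(1 + 4) = I*5 = 5*I)
G(W, q) = 90 (G(W, q) = -15*(-6) = 90)
G(H(3), 53) - 41145 = 90 - 41145 = -41055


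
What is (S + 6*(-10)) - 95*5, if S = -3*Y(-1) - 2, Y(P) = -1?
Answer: -534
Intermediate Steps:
S = 1 (S = -3*(-1) - 2 = 3 - 2 = 1)
(S + 6*(-10)) - 95*5 = (1 + 6*(-10)) - 95*5 = (1 - 60) - 1*475 = -59 - 475 = -534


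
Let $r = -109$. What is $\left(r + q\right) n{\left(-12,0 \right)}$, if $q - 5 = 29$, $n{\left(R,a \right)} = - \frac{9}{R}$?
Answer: $- \frac{225}{4} \approx -56.25$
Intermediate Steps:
$q = 34$ ($q = 5 + 29 = 34$)
$\left(r + q\right) n{\left(-12,0 \right)} = \left(-109 + 34\right) \left(- \frac{9}{-12}\right) = - 75 \left(\left(-9\right) \left(- \frac{1}{12}\right)\right) = \left(-75\right) \frac{3}{4} = - \frac{225}{4}$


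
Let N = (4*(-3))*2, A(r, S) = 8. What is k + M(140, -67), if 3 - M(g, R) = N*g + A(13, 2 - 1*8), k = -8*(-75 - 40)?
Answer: 4275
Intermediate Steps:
N = -24 (N = -12*2 = -24)
k = 920 (k = -8*(-115) = 920)
M(g, R) = -5 + 24*g (M(g, R) = 3 - (-24*g + 8) = 3 - (8 - 24*g) = 3 + (-8 + 24*g) = -5 + 24*g)
k + M(140, -67) = 920 + (-5 + 24*140) = 920 + (-5 + 3360) = 920 + 3355 = 4275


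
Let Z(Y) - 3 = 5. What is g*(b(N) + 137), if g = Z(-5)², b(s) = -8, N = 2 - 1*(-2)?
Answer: 8256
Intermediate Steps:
N = 4 (N = 2 + 2 = 4)
Z(Y) = 8 (Z(Y) = 3 + 5 = 8)
g = 64 (g = 8² = 64)
g*(b(N) + 137) = 64*(-8 + 137) = 64*129 = 8256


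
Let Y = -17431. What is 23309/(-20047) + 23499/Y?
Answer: -877383632/349439257 ≈ -2.5108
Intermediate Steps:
23309/(-20047) + 23499/Y = 23309/(-20047) + 23499/(-17431) = 23309*(-1/20047) + 23499*(-1/17431) = -23309/20047 - 23499/17431 = -877383632/349439257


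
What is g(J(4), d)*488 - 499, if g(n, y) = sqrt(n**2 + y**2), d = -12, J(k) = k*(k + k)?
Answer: -499 + 1952*sqrt(73) ≈ 16179.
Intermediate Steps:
J(k) = 2*k**2 (J(k) = k*(2*k) = 2*k**2)
g(J(4), d)*488 - 499 = sqrt((2*4**2)**2 + (-12)**2)*488 - 499 = sqrt((2*16)**2 + 144)*488 - 499 = sqrt(32**2 + 144)*488 - 499 = sqrt(1024 + 144)*488 - 499 = sqrt(1168)*488 - 499 = (4*sqrt(73))*488 - 499 = 1952*sqrt(73) - 499 = -499 + 1952*sqrt(73)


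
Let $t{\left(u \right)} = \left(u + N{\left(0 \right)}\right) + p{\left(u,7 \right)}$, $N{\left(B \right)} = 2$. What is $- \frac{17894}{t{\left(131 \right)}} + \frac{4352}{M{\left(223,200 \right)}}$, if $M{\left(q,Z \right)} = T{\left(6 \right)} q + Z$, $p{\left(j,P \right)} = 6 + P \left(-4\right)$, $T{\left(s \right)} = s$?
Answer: $- \frac{13518950}{85359} \approx -158.38$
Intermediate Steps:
$p{\left(j,P \right)} = 6 - 4 P$
$M{\left(q,Z \right)} = Z + 6 q$ ($M{\left(q,Z \right)} = 6 q + Z = Z + 6 q$)
$t{\left(u \right)} = -20 + u$ ($t{\left(u \right)} = \left(u + 2\right) + \left(6 - 28\right) = \left(2 + u\right) + \left(6 - 28\right) = \left(2 + u\right) - 22 = -20 + u$)
$- \frac{17894}{t{\left(131 \right)}} + \frac{4352}{M{\left(223,200 \right)}} = - \frac{17894}{-20 + 131} + \frac{4352}{200 + 6 \cdot 223} = - \frac{17894}{111} + \frac{4352}{200 + 1338} = \left(-17894\right) \frac{1}{111} + \frac{4352}{1538} = - \frac{17894}{111} + 4352 \cdot \frac{1}{1538} = - \frac{17894}{111} + \frac{2176}{769} = - \frac{13518950}{85359}$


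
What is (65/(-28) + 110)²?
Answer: 9090225/784 ≈ 11595.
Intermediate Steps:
(65/(-28) + 110)² = (65*(-1/28) + 110)² = (-65/28 + 110)² = (3015/28)² = 9090225/784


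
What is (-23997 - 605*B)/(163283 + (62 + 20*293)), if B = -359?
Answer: 193198/169205 ≈ 1.1418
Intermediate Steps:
(-23997 - 605*B)/(163283 + (62 + 20*293)) = (-23997 - 605*(-359))/(163283 + (62 + 20*293)) = (-23997 + 217195)/(163283 + (62 + 5860)) = 193198/(163283 + 5922) = 193198/169205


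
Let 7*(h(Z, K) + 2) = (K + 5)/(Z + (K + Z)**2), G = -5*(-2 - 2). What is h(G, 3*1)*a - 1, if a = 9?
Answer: -8105/427 ≈ -18.981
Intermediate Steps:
G = 20 (G = -5*(-4) = 20)
h(Z, K) = -2 + (5 + K)/(7*(Z + (K + Z)**2)) (h(Z, K) = -2 + ((K + 5)/(Z + (K + Z)**2))/7 = -2 + ((5 + K)/(Z + (K + Z)**2))/7 = -2 + (5 + K)/(7*(Z + (K + Z)**2)))
h(G, 3*1)*a - 1 = ((5 + 3*1 - 14*20 - 14*(3*1 + 20)**2)/(7*(20 + (3*1 + 20)**2)))*9 - 1 = ((5 + 3 - 280 - 14*(3 + 20)**2)/(7*(20 + (3 + 20)**2)))*9 - 1 = ((5 + 3 - 280 - 14*23**2)/(7*(20 + 23**2)))*9 - 1 = ((5 + 3 - 280 - 14*529)/(7*(20 + 529)))*9 - 1 = ((1/7)*(5 + 3 - 280 - 7406)/549)*9 - 1 = ((1/7)*(1/549)*(-7678))*9 - 1 = -7678/3843*9 - 1 = -7678/427 - 1 = -8105/427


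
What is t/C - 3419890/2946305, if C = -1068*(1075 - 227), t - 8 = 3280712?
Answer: -159540912457/33354529644 ≈ -4.7832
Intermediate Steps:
t = 3280720 (t = 8 + 3280712 = 3280720)
C = -905664 (C = -1068*848 = -905664)
t/C - 3419890/2946305 = 3280720/(-905664) - 3419890/2946305 = 3280720*(-1/905664) - 3419890*1/2946305 = -205045/56604 - 683978/589261 = -159540912457/33354529644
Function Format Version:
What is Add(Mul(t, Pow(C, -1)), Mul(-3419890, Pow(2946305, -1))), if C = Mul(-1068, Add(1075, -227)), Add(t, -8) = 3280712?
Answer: Rational(-159540912457, 33354529644) ≈ -4.7832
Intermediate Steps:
t = 3280720 (t = Add(8, 3280712) = 3280720)
C = -905664 (C = Mul(-1068, 848) = -905664)
Add(Mul(t, Pow(C, -1)), Mul(-3419890, Pow(2946305, -1))) = Add(Mul(3280720, Pow(-905664, -1)), Mul(-3419890, Pow(2946305, -1))) = Add(Mul(3280720, Rational(-1, 905664)), Mul(-3419890, Rational(1, 2946305))) = Add(Rational(-205045, 56604), Rational(-683978, 589261)) = Rational(-159540912457, 33354529644)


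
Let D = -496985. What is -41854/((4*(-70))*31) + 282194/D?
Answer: 1835136627/431382980 ≈ 4.2541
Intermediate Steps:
-41854/((4*(-70))*31) + 282194/D = -41854/((4*(-70))*31) + 282194/(-496985) = -41854/((-280*31)) + 282194*(-1/496985) = -41854/(-8680) - 282194/496985 = -41854*(-1/8680) - 282194/496985 = 20927/4340 - 282194/496985 = 1835136627/431382980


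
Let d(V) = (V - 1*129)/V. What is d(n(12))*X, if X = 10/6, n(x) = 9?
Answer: -200/9 ≈ -22.222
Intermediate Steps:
d(V) = (-129 + V)/V (d(V) = (V - 129)/V = (-129 + V)/V)
X = 5/3 (X = 10*(1/6) = 5/3 ≈ 1.6667)
d(n(12))*X = ((-129 + 9)/9)*(5/3) = ((1/9)*(-120))*(5/3) = -40/3*5/3 = -200/9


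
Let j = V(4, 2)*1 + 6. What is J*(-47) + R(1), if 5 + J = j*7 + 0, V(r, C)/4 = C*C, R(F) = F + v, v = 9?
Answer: -6993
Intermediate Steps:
R(F) = 9 + F (R(F) = F + 9 = 9 + F)
V(r, C) = 4*C**2 (V(r, C) = 4*(C*C) = 4*C**2)
j = 22 (j = (4*2**2)*1 + 6 = (4*4)*1 + 6 = 16*1 + 6 = 16 + 6 = 22)
J = 149 (J = -5 + (22*7 + 0) = -5 + (154 + 0) = -5 + 154 = 149)
J*(-47) + R(1) = 149*(-47) + (9 + 1) = -7003 + 10 = -6993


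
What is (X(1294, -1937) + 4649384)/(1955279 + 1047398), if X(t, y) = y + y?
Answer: 4645510/3002677 ≈ 1.5471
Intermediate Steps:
X(t, y) = 2*y
(X(1294, -1937) + 4649384)/(1955279 + 1047398) = (2*(-1937) + 4649384)/(1955279 + 1047398) = (-3874 + 4649384)/3002677 = 4645510*(1/3002677) = 4645510/3002677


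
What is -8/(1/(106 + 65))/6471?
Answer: -152/719 ≈ -0.21140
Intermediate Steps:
-8/(1/(106 + 65))/6471 = -8/(1/171)*(1/6471) = -8/1/171*(1/6471) = -8*171*(1/6471) = -1368*1/6471 = -152/719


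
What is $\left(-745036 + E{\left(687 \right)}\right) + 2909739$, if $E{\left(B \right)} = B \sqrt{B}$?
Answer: $2164703 + 687 \sqrt{687} \approx 2.1827 \cdot 10^{6}$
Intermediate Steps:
$E{\left(B \right)} = B^{\frac{3}{2}}$
$\left(-745036 + E{\left(687 \right)}\right) + 2909739 = \left(-745036 + 687^{\frac{3}{2}}\right) + 2909739 = \left(-745036 + 687 \sqrt{687}\right) + 2909739 = 2164703 + 687 \sqrt{687}$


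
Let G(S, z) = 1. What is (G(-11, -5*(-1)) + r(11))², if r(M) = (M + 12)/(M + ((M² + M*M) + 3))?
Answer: 77841/65536 ≈ 1.1878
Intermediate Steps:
r(M) = (12 + M)/(3 + M + 2*M²) (r(M) = (12 + M)/(M + ((M² + M²) + 3)) = (12 + M)/(M + (2*M² + 3)) = (12 + M)/(M + (3 + 2*M²)) = (12 + M)/(3 + M + 2*M²))
(G(-11, -5*(-1)) + r(11))² = (1 + (12 + 11)/(3 + 11 + 2*11²))² = (1 + 23/(3 + 11 + 2*121))² = (1 + 23/(3 + 11 + 242))² = (1 + 23/256)² = (279/256)² = 77841/65536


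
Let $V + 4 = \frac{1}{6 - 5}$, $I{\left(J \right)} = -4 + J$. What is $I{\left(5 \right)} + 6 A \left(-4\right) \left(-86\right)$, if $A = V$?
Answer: $-6191$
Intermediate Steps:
$V = -3$ ($V = -4 + \frac{1}{6 - 5} = -4 + 1^{-1} = -4 + 1 = -3$)
$A = -3$
$I{\left(5 \right)} + 6 A \left(-4\right) \left(-86\right) = \left(-4 + 5\right) + 6 \left(-3\right) \left(-4\right) \left(-86\right) = 1 + \left(-18\right) \left(-4\right) \left(-86\right) = 1 + 72 \left(-86\right) = 1 - 6192 = -6191$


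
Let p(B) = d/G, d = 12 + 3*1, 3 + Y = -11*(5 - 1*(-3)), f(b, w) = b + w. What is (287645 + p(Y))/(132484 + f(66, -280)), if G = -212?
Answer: 12196145/5608248 ≈ 2.1747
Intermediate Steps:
Y = -91 (Y = -3 - 11*(5 - 1*(-3)) = -3 - 11*(5 + 3) = -3 - 11*8 = -3 - 88 = -91)
d = 15 (d = 12 + 3 = 15)
p(B) = -15/212 (p(B) = 15/(-212) = 15*(-1/212) = -15/212)
(287645 + p(Y))/(132484 + f(66, -280)) = (287645 - 15/212)/(132484 + (66 - 280)) = 60980725/(212*(132484 - 214)) = (60980725/212)/132270 = (60980725/212)*(1/132270) = 12196145/5608248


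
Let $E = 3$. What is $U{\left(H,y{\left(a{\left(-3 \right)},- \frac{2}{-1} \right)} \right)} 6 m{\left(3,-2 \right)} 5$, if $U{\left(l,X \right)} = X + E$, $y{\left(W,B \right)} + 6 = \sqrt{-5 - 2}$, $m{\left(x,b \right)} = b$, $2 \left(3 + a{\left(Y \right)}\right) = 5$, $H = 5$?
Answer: $180 - 60 i \sqrt{7} \approx 180.0 - 158.75 i$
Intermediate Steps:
$a{\left(Y \right)} = - \frac{1}{2}$ ($a{\left(Y \right)} = -3 + \frac{1}{2} \cdot 5 = -3 + \frac{5}{2} = - \frac{1}{2}$)
$y{\left(W,B \right)} = -6 + i \sqrt{7}$ ($y{\left(W,B \right)} = -6 + \sqrt{-5 - 2} = -6 + \sqrt{-7} = -6 + i \sqrt{7}$)
$U{\left(l,X \right)} = 3 + X$ ($U{\left(l,X \right)} = X + 3 = 3 + X$)
$U{\left(H,y{\left(a{\left(-3 \right)},- \frac{2}{-1} \right)} \right)} 6 m{\left(3,-2 \right)} 5 = \left(3 - \left(6 - i \sqrt{7}\right)\right) 6 \left(-2\right) 5 = \left(-3 + i \sqrt{7}\right) \left(\left(-12\right) 5\right) = \left(-3 + i \sqrt{7}\right) \left(-60\right) = 180 - 60 i \sqrt{7}$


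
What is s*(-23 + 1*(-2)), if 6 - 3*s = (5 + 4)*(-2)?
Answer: -200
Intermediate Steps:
s = 8 (s = 2 - (5 + 4)*(-2)/3 = 2 - 3*(-2) = 2 - ⅓*(-18) = 2 + 6 = 8)
s*(-23 + 1*(-2)) = 8*(-23 + 1*(-2)) = 8*(-23 - 2) = 8*(-25) = -200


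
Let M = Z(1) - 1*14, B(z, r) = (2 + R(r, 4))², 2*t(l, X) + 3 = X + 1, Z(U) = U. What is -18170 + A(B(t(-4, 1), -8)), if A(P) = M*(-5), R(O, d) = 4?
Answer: -18105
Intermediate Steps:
t(l, X) = -1 + X/2 (t(l, X) = -3/2 + (X + 1)/2 = -3/2 + (1 + X)/2 = -3/2 + (½ + X/2) = -1 + X/2)
B(z, r) = 36 (B(z, r) = (2 + 4)² = 6² = 36)
M = -13 (M = 1 - 1*14 = 1 - 14 = -13)
A(P) = 65 (A(P) = -13*(-5) = 65)
-18170 + A(B(t(-4, 1), -8)) = -18170 + 65 = -18105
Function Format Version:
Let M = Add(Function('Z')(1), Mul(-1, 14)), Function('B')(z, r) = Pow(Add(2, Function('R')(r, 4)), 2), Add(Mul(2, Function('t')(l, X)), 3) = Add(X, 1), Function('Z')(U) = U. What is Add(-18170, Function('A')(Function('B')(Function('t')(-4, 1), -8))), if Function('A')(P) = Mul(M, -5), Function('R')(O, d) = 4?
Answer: -18105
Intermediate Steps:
Function('t')(l, X) = Add(-1, Mul(Rational(1, 2), X)) (Function('t')(l, X) = Add(Rational(-3, 2), Mul(Rational(1, 2), Add(X, 1))) = Add(Rational(-3, 2), Mul(Rational(1, 2), Add(1, X))) = Add(Rational(-3, 2), Add(Rational(1, 2), Mul(Rational(1, 2), X))) = Add(-1, Mul(Rational(1, 2), X)))
Function('B')(z, r) = 36 (Function('B')(z, r) = Pow(Add(2, 4), 2) = Pow(6, 2) = 36)
M = -13 (M = Add(1, Mul(-1, 14)) = Add(1, -14) = -13)
Function('A')(P) = 65 (Function('A')(P) = Mul(-13, -5) = 65)
Add(-18170, Function('A')(Function('B')(Function('t')(-4, 1), -8))) = Add(-18170, 65) = -18105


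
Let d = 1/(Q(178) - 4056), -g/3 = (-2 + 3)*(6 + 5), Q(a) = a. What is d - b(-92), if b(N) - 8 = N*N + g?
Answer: -32726443/3878 ≈ -8439.0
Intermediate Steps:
g = -33 (g = -3*(-2 + 3)*(6 + 5) = -3*11 = -33)
b(N) = -25 + N² (b(N) = 8 + (N*N - 33) = 8 + (N² - 33) = 8 + (-33 + N²) = -25 + N²)
d = -1/3878 (d = 1/(178 - 4056) = 1/(-3878) = -1/3878 ≈ -0.00025787)
d - b(-92) = -1/3878 - (-25 + (-92)²) = -1/3878 - (-25 + 8464) = -1/3878 - 1*8439 = -1/3878 - 8439 = -32726443/3878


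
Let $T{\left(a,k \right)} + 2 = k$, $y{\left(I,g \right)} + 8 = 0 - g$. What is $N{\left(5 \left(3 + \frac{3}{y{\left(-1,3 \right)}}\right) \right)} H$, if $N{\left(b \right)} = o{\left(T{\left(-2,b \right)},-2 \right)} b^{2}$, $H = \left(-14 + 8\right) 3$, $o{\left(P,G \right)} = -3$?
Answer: $\frac{1215000}{121} \approx 10041.0$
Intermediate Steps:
$y{\left(I,g \right)} = -8 - g$ ($y{\left(I,g \right)} = -8 + \left(0 - g\right) = -8 - g$)
$T{\left(a,k \right)} = -2 + k$
$H = -18$ ($H = \left(-6\right) 3 = -18$)
$N{\left(b \right)} = - 3 b^{2}$
$N{\left(5 \left(3 + \frac{3}{y{\left(-1,3 \right)}}\right) \right)} H = - 3 \left(5 \left(3 + \frac{3}{-8 - 3}\right)\right)^{2} \left(-18\right) = - 3 \left(5 \left(3 + \frac{3}{-11}\right)\right)^{2} \left(-18\right) = - 3 \left(5 \left(3 + 3 \left(- \frac{1}{11}\right)\right)\right)^{2} \left(-18\right) = - 3 \left(5 \left(3 - \frac{3}{11}\right)\right)^{2} \left(-18\right) = - 3 \left(5 \cdot \frac{30}{11}\right)^{2} \left(-18\right) = - 3 \left(\frac{150}{11}\right)^{2} \left(-18\right) = \left(-3\right) \frac{22500}{121} \left(-18\right) = \left(- \frac{67500}{121}\right) \left(-18\right) = \frac{1215000}{121}$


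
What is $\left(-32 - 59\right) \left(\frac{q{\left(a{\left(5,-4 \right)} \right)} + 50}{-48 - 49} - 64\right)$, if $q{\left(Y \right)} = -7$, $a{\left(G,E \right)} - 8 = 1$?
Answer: $\frac{568841}{97} \approx 5864.3$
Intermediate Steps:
$a{\left(G,E \right)} = 9$ ($a{\left(G,E \right)} = 8 + 1 = 9$)
$\left(-32 - 59\right) \left(\frac{q{\left(a{\left(5,-4 \right)} \right)} + 50}{-48 - 49} - 64\right) = \left(-32 - 59\right) \left(\frac{-7 + 50}{-48 - 49} - 64\right) = - 91 \left(\frac{43}{-97} - 64\right) = - 91 \left(43 \left(- \frac{1}{97}\right) - 64\right) = - 91 \left(- \frac{43}{97} - 64\right) = \left(-91\right) \left(- \frac{6251}{97}\right) = \frac{568841}{97}$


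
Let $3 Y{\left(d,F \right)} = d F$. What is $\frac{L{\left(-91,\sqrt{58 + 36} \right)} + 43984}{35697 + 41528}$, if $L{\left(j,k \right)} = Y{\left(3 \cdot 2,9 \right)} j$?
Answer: $\frac{42346}{77225} \approx 0.54835$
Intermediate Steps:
$Y{\left(d,F \right)} = \frac{F d}{3}$ ($Y{\left(d,F \right)} = \frac{d F}{3} = \frac{F d}{3}$)
$L{\left(j,k \right)} = 18 j$ ($L{\left(j,k \right)} = \frac{1}{3} \cdot 9 \cdot 3 \cdot 2 j = \frac{1}{3} \cdot 9 \cdot 6 j = 18 j$)
$\frac{L{\left(-91,\sqrt{58 + 36} \right)} + 43984}{35697 + 41528} = \frac{18 \left(-91\right) + 43984}{35697 + 41528} = \frac{-1638 + 43984}{77225} = 42346 \cdot \frac{1}{77225} = \frac{42346}{77225}$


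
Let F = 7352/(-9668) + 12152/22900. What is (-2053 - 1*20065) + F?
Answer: -306057134054/13837325 ≈ -22118.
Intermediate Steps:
F = -3179704/13837325 (F = 7352*(-1/9668) + 12152*(1/22900) = -1838/2417 + 3038/5725 = -3179704/13837325 ≈ -0.22979)
(-2053 - 1*20065) + F = (-2053 - 1*20065) - 3179704/13837325 = (-2053 - 20065) - 3179704/13837325 = -22118 - 3179704/13837325 = -306057134054/13837325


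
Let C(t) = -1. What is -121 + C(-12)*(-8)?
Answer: -113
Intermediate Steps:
-121 + C(-12)*(-8) = -121 - 1*(-8) = -121 + 8 = -113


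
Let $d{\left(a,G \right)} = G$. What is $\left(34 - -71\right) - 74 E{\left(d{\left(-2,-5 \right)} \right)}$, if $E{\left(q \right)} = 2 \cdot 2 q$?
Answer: $1585$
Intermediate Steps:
$E{\left(q \right)} = 4 q$
$\left(34 - -71\right) - 74 E{\left(d{\left(-2,-5 \right)} \right)} = \left(34 - -71\right) - 74 \cdot 4 \left(-5\right) = \left(34 + 71\right) - -1480 = 105 + 1480 = 1585$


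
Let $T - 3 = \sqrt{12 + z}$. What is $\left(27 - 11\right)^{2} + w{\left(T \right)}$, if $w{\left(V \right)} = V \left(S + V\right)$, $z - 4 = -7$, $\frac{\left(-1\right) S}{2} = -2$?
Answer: $316$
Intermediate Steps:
$S = 4$ ($S = \left(-2\right) \left(-2\right) = 4$)
$z = -3$ ($z = 4 - 7 = -3$)
$T = 6$ ($T = 3 + \sqrt{12 - 3} = 3 + \sqrt{9} = 3 + 3 = 6$)
$w{\left(V \right)} = V \left(4 + V\right)$
$\left(27 - 11\right)^{2} + w{\left(T \right)} = \left(27 - 11\right)^{2} + 6 \left(4 + 6\right) = \left(27 - 11\right)^{2} + 6 \cdot 10 = 16^{2} + 60 = 256 + 60 = 316$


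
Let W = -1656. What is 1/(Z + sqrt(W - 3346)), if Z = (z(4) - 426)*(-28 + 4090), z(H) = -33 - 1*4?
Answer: -940353/1768527531719 - I*sqrt(5002)/3537055063438 ≈ -5.3172e-7 - 1.9995e-11*I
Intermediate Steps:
z(H) = -37 (z(H) = -33 - 4 = -37)
Z = -1880706 (Z = (-37 - 426)*(-28 + 4090) = -463*4062 = -1880706)
1/(Z + sqrt(W - 3346)) = 1/(-1880706 + sqrt(-1656 - 3346)) = 1/(-1880706 + sqrt(-5002)) = 1/(-1880706 + I*sqrt(5002))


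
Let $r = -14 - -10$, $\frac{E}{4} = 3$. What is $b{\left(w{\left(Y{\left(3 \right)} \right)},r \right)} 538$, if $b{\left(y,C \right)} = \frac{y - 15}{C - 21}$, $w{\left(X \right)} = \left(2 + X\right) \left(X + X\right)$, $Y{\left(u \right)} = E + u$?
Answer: $- \frac{53262}{5} \approx -10652.0$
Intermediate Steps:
$E = 12$ ($E = 4 \cdot 3 = 12$)
$r = -4$ ($r = -14 + 10 = -4$)
$Y{\left(u \right)} = 12 + u$
$w{\left(X \right)} = 2 X \left(2 + X\right)$ ($w{\left(X \right)} = \left(2 + X\right) 2 X = 2 X \left(2 + X\right)$)
$b{\left(y,C \right)} = \frac{-15 + y}{-21 + C}$
$b{\left(w{\left(Y{\left(3 \right)} \right)},r \right)} 538 = \frac{-15 + 2 \left(12 + 3\right) \left(2 + \left(12 + 3\right)\right)}{-21 - 4} \cdot 538 = \frac{-15 + 2 \cdot 15 \left(2 + 15\right)}{-25} \cdot 538 = - \frac{-15 + 2 \cdot 15 \cdot 17}{25} \cdot 538 = - \frac{-15 + 510}{25} \cdot 538 = \left(- \frac{1}{25}\right) 495 \cdot 538 = \left(- \frac{99}{5}\right) 538 = - \frac{53262}{5}$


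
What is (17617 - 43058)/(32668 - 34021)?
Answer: 25441/1353 ≈ 18.803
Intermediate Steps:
(17617 - 43058)/(32668 - 34021) = -25441/(-1353) = -25441*(-1/1353) = 25441/1353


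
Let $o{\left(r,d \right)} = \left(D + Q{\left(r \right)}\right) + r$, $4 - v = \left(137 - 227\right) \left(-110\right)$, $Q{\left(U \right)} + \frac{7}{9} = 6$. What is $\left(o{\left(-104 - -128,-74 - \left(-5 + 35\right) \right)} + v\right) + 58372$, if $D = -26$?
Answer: $\frac{436313}{9} \approx 48479.0$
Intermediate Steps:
$Q{\left(U \right)} = \frac{47}{9}$ ($Q{\left(U \right)} = - \frac{7}{9} + 6 = \frac{47}{9}$)
$v = -9896$ ($v = 4 - \left(137 - 227\right) \left(-110\right) = 4 - \left(-90\right) \left(-110\right) = 4 - 9900 = -9896$)
$o{\left(r,d \right)} = - \frac{187}{9} + r$ ($o{\left(r,d \right)} = \left(-26 + \frac{47}{9}\right) + r = - \frac{187}{9} + r$)
$\left(o{\left(-104 - -128,-74 - \left(-5 + 35\right) \right)} + v\right) + 58372 = \left(\left(- \frac{187}{9} - -24\right) - 9896\right) + 58372 = \left(\left(- \frac{187}{9} + \left(-104 + 128\right)\right) - 9896\right) + 58372 = \left(\left(- \frac{187}{9} + 24\right) - 9896\right) + 58372 = \left(\frac{29}{9} - 9896\right) + 58372 = - \frac{89035}{9} + 58372 = \frac{436313}{9}$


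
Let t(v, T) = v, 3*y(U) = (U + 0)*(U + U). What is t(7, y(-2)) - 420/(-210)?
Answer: 9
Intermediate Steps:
y(U) = 2*U**2/3 (y(U) = ((U + 0)*(U + U))/3 = (U*(2*U))/3 = (2*U**2)/3 = 2*U**2/3)
t(7, y(-2)) - 420/(-210) = 7 - 420/(-210) = 7 - 420*(-1/210) = 7 + 2 = 9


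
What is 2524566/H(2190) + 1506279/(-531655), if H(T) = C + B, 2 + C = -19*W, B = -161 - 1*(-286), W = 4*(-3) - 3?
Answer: 223597262483/36152540 ≈ 6184.8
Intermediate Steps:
W = -15 (W = -12 - 3 = -15)
B = 125 (B = -161 + 286 = 125)
C = 283 (C = -2 - 19*(-15) = -2 + 285 = 283)
H(T) = 408 (H(T) = 283 + 125 = 408)
2524566/H(2190) + 1506279/(-531655) = 2524566/408 + 1506279/(-531655) = 2524566*(1/408) + 1506279*(-1/531655) = 420761/68 - 1506279/531655 = 223597262483/36152540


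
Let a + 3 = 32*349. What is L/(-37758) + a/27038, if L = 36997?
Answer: -13153564/23202291 ≈ -0.56691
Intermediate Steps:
a = 11165 (a = -3 + 32*349 = -3 + 11168 = 11165)
L/(-37758) + a/27038 = 36997/(-37758) + 11165/27038 = 36997*(-1/37758) + 11165*(1/27038) = -36997/37758 + 1015/2458 = -13153564/23202291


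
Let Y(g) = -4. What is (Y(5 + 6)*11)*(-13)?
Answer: 572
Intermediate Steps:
(Y(5 + 6)*11)*(-13) = -4*11*(-13) = -44*(-13) = 572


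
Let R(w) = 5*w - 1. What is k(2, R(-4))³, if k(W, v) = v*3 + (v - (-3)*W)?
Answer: -474552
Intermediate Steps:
R(w) = -1 + 5*w
k(W, v) = 3*W + 4*v (k(W, v) = 3*v + (v + 3*W) = 3*W + 4*v)
k(2, R(-4))³ = (3*2 + 4*(-1 + 5*(-4)))³ = (6 + 4*(-1 - 20))³ = (6 + 4*(-21))³ = (6 - 84)³ = (-78)³ = -474552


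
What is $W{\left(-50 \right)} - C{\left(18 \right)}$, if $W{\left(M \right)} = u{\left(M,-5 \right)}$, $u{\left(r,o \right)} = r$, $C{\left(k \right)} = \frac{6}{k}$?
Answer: $- \frac{151}{3} \approx -50.333$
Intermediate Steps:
$W{\left(M \right)} = M$
$W{\left(-50 \right)} - C{\left(18 \right)} = -50 - \frac{6}{18} = -50 - 6 \cdot \frac{1}{18} = -50 - \frac{1}{3} = - \frac{151}{3}$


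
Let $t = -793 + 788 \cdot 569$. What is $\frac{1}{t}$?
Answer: $\frac{1}{447579} \approx 2.2342 \cdot 10^{-6}$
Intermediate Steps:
$t = 447579$ ($t = -793 + 448372 = 447579$)
$\frac{1}{t} = \frac{1}{447579}$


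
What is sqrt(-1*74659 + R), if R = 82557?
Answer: sqrt(7898) ≈ 88.871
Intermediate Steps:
sqrt(-1*74659 + R) = sqrt(-1*74659 + 82557) = sqrt(-74659 + 82557) = sqrt(7898)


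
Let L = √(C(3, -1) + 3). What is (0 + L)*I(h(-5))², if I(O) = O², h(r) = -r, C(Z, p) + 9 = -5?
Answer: 625*I*√11 ≈ 2072.9*I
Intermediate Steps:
C(Z, p) = -14 (C(Z, p) = -9 - 5 = -14)
L = I*√11 (L = √(-14 + 3) = √(-11) = I*√11 ≈ 3.3166*I)
(0 + L)*I(h(-5))² = (0 + I*√11)*((-1*(-5))²)² = (I*√11)*(5²)² = (I*√11)*25² = (I*√11)*625 = 625*I*√11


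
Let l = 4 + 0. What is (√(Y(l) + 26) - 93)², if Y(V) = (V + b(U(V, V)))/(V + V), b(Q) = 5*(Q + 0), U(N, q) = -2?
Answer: (186 - √101)²/4 ≈ 7739.6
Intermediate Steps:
b(Q) = 5*Q
l = 4
Y(V) = (-10 + V)/(2*V) (Y(V) = (V + 5*(-2))/(V + V) = (V - 10)/((2*V)) = (-10 + V)*(1/(2*V)) = (-10 + V)/(2*V))
(√(Y(l) + 26) - 93)² = (√((½)*(-10 + 4)/4 + 26) - 93)² = (√((½)*(¼)*(-6) + 26) - 93)² = (√(-¾ + 26) - 93)² = (√(101/4) - 93)² = (√101/2 - 93)² = (-93 + √101/2)²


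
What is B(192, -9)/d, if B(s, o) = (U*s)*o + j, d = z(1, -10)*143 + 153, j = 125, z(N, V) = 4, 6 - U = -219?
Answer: -15547/29 ≈ -536.10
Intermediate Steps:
U = 225 (U = 6 - 1*(-219) = 6 + 219 = 225)
d = 725 (d = 4*143 + 153 = 572 + 153 = 725)
B(s, o) = 125 + 225*o*s (B(s, o) = (225*s)*o + 125 = 225*o*s + 125 = 125 + 225*o*s)
B(192, -9)/d = (125 + 225*(-9)*192)/725 = (125 - 388800)*(1/725) = -388675*1/725 = -15547/29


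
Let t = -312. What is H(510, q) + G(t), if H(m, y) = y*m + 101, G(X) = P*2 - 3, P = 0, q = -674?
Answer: -343642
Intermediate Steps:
G(X) = -3 (G(X) = 0*2 - 3 = 0 - 3 = -3)
H(m, y) = 101 + m*y (H(m, y) = m*y + 101 = 101 + m*y)
H(510, q) + G(t) = (101 + 510*(-674)) - 3 = (101 - 343740) - 3 = -343639 - 3 = -343642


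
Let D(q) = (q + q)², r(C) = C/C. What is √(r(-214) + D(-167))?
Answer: √111557 ≈ 334.00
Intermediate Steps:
r(C) = 1
D(q) = 4*q² (D(q) = (2*q)² = 4*q²)
√(r(-214) + D(-167)) = √(1 + 4*(-167)²) = √(1 + 4*27889) = √(1 + 111556) = √111557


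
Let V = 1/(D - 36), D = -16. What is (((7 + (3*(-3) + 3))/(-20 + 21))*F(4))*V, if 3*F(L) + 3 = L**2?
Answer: -1/12 ≈ -0.083333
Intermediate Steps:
V = -1/52 (V = 1/(-16 - 36) = 1/(-52) = -1/52 ≈ -0.019231)
F(L) = -1 + L**2/3
(((7 + (3*(-3) + 3))/(-20 + 21))*F(4))*V = (((7 + (3*(-3) + 3))/(-20 + 21))*(-1 + (1/3)*4**2))*(-1/52) = (((7 + (-9 + 3))/1)*(-1 + (1/3)*16))*(-1/52) = (((7 - 6)*1)*(-1 + 16/3))*(-1/52) = ((1*1)*(13/3))*(-1/52) = (1*(13/3))*(-1/52) = (13/3)*(-1/52) = -1/12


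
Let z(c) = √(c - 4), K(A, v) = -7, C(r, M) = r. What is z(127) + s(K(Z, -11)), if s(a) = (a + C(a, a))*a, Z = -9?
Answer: 98 + √123 ≈ 109.09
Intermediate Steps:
s(a) = 2*a² (s(a) = (a + a)*a = (2*a)*a = 2*a²)
z(c) = √(-4 + c)
z(127) + s(K(Z, -11)) = √(-4 + 127) + 2*(-7)² = √123 + 2*49 = √123 + 98 = 98 + √123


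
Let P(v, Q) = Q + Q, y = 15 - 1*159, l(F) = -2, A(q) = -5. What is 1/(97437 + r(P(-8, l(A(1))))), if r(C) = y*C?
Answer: 1/98013 ≈ 1.0203e-5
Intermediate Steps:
y = -144 (y = 15 - 159 = -144)
P(v, Q) = 2*Q
r(C) = -144*C
1/(97437 + r(P(-8, l(A(1))))) = 1/(97437 - 288*(-2)) = 1/(97437 - 144*(-4)) = 1/(97437 + 576) = 1/98013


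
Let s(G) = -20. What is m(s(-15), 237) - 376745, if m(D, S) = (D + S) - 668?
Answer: -377196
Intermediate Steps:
m(D, S) = -668 + D + S
m(s(-15), 237) - 376745 = (-668 - 20 + 237) - 376745 = -451 - 376745 = -377196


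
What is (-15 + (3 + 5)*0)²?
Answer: 225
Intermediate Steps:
(-15 + (3 + 5)*0)² = (-15 + 8*0)² = (-15 + 0)² = (-15)² = 225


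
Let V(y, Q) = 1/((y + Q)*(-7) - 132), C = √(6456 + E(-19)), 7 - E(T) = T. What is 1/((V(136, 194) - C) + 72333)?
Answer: 431348005770/31200656470198777 + 5963364*√6482/31200656470198777 ≈ 1.3840e-5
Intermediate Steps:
E(T) = 7 - T
C = √6482 (C = √(6456 + (7 - 1*(-19))) = √(6456 + (7 + 19)) = √(6456 + 26) = √6482 ≈ 80.511)
V(y, Q) = 1/(-132 - 7*Q - 7*y) (V(y, Q) = 1/((Q + y)*(-7) - 132) = 1/((-7*Q - 7*y) - 132) = 1/(-132 - 7*Q - 7*y))
1/((V(136, 194) - C) + 72333) = 1/((-1/(132 + 7*194 + 7*136) - √6482) + 72333) = 1/((-1/(132 + 1358 + 952) - √6482) + 72333) = 1/((-1/2442 - √6482) + 72333) = 1/(176637185/2442 - √6482)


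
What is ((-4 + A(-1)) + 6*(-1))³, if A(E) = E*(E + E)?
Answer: -512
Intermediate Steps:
A(E) = 2*E² (A(E) = E*(2*E) = 2*E²)
((-4 + A(-1)) + 6*(-1))³ = ((-4 + 2*(-1)²) + 6*(-1))³ = ((-4 + 2*1) - 6)³ = ((-4 + 2) - 6)³ = (-2 - 6)³ = (-8)³ = -512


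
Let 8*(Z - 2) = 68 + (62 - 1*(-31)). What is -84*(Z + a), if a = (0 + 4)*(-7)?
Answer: 987/2 ≈ 493.50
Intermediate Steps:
a = -28 (a = 4*(-7) = -28)
Z = 177/8 (Z = 2 + (68 + (62 - 1*(-31)))/8 = 2 + (68 + (62 + 31))/8 = 2 + (68 + 93)/8 = 2 + (1/8)*161 = 2 + 161/8 = 177/8 ≈ 22.125)
-84*(Z + a) = -84*(177/8 - 28) = -84*(-47/8) = 987/2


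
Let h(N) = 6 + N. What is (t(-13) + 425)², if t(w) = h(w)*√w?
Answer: 179988 - 5950*I*√13 ≈ 1.7999e+5 - 21453.0*I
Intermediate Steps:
t(w) = √w*(6 + w) (t(w) = (6 + w)*√w = √w*(6 + w))
(t(-13) + 425)² = (√(-13)*(6 - 13) + 425)² = ((I*√13)*(-7) + 425)² = (-7*I*√13 + 425)² = (425 - 7*I*√13)²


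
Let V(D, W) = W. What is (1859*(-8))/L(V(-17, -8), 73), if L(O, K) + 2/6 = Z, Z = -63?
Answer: 22308/95 ≈ 234.82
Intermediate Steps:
L(O, K) = -190/3 (L(O, K) = -⅓ - 63 = -190/3)
(1859*(-8))/L(V(-17, -8), 73) = (1859*(-8))/(-190/3) = -14872*(-3/190) = 22308/95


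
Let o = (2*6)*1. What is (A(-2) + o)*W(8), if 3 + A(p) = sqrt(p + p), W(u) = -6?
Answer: -54 - 12*I ≈ -54.0 - 12.0*I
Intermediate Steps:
o = 12 (o = 12*1 = 12)
A(p) = -3 + sqrt(2)*sqrt(p) (A(p) = -3 + sqrt(p + p) = -3 + sqrt(2*p) = -3 + sqrt(2)*sqrt(p))
(A(-2) + o)*W(8) = ((-3 + sqrt(2)*sqrt(-2)) + 12)*(-6) = ((-3 + sqrt(2)*(I*sqrt(2))) + 12)*(-6) = ((-3 + 2*I) + 12)*(-6) = (9 + 2*I)*(-6) = -54 - 12*I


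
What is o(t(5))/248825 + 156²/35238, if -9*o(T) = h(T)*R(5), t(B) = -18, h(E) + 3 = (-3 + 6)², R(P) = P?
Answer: 605528774/876809535 ≈ 0.69060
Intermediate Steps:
h(E) = 6 (h(E) = -3 + (-3 + 6)² = -3 + 3² = -3 + 9 = 6)
o(T) = -10/3 (o(T) = -2*5/3 = -⅑*30 = -10/3)
o(t(5))/248825 + 156²/35238 = -10/3/248825 + 156²/35238 = -10/3*1/248825 + 24336*(1/35238) = -2/149295 + 4056/5873 = 605528774/876809535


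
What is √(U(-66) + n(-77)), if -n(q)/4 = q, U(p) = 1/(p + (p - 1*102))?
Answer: √1873846/78 ≈ 17.550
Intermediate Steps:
U(p) = 1/(-102 + 2*p) (U(p) = 1/(p + (p - 102)) = 1/(p + (-102 + p)) = 1/(-102 + 2*p))
n(q) = -4*q
√(U(-66) + n(-77)) = √(1/(2*(-51 - 66)) - 4*(-77)) = √((½)/(-117) + 308) = √((½)*(-1/117) + 308) = √(-1/234 + 308) = √(72071/234) = √1873846/78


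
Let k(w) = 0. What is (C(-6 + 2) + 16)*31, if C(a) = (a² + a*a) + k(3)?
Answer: 1488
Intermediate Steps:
C(a) = 2*a² (C(a) = (a² + a*a) + 0 = (a² + a²) + 0 = 2*a² + 0 = 2*a²)
(C(-6 + 2) + 16)*31 = (2*(-6 + 2)² + 16)*31 = (2*(-4)² + 16)*31 = (2*16 + 16)*31 = (32 + 16)*31 = 48*31 = 1488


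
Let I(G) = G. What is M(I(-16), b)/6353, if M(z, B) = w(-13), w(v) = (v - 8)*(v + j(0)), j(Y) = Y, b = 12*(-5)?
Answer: 273/6353 ≈ 0.042972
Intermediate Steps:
b = -60
w(v) = v*(-8 + v) (w(v) = (v - 8)*(v + 0) = (-8 + v)*v = v*(-8 + v))
M(z, B) = 273 (M(z, B) = -13*(-8 - 13) = -13*(-21) = 273)
M(I(-16), b)/6353 = 273/6353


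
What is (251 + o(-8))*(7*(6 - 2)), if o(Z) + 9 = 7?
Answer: 6972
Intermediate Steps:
o(Z) = -2 (o(Z) = -9 + 7 = -2)
(251 + o(-8))*(7*(6 - 2)) = (251 - 2)*(7*(6 - 2)) = 249*(7*4) = 249*28 = 6972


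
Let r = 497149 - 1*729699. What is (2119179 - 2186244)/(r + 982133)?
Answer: -22355/249861 ≈ -0.089470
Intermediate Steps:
r = -232550 (r = 497149 - 729699 = -232550)
(2119179 - 2186244)/(r + 982133) = (2119179 - 2186244)/(-232550 + 982133) = -67065/749583 = -67065*1/749583 = -22355/249861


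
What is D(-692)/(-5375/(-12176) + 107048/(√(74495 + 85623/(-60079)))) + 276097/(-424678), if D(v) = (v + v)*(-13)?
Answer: -15209309371121611319501487251/21672963877123861920403853074 + 142770106442948608*√268883533379078/51033874787777709041683 ≈ 45.172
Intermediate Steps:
D(v) = -26*v (D(v) = (2*v)*(-13) = -26*v)
D(-692)/(-5375/(-12176) + 107048/(√(74495 + 85623/(-60079)))) + 276097/(-424678) = (-26*(-692))/(-5375/(-12176) + 107048/(√(74495 + 85623/(-60079)))) + 276097/(-424678) = 17992/(-5375*(-1/12176) + 107048/(√(74495 + 85623*(-1/60079)))) + 276097*(-1/424678) = 17992/(5375/12176 + 107048/(√(74495 - 85623/60079))) - 276097/424678 = 17992/(5375/12176 + 107048/(√(4475499482/60079))) - 276097/424678 = 17992/(5375/12176 + 107048/((√268883533379078/60079))) - 276097/424678 = 17992/(5375/12176 + 107048*(√268883533379078/4475499482)) - 276097/424678 = 17992/(5375/12176 + 53524*√268883533379078/2237749741) - 276097/424678 = -276097/424678 + 17992/(5375/12176 + 53524*√268883533379078/2237749741)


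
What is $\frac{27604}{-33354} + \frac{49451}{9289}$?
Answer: $\frac{696487549}{154912653} \approx 4.496$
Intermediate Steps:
$\frac{27604}{-33354} + \frac{49451}{9289} = 27604 \left(- \frac{1}{33354}\right) + 49451 \cdot \frac{1}{9289} = - \frac{13802}{16677} + \frac{49451}{9289} = \frac{696487549}{154912653}$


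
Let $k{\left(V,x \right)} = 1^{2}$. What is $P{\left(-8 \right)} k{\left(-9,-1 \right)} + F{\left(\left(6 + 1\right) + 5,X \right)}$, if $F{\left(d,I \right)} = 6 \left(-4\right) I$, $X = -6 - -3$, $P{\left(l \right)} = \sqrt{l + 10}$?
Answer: $72 + \sqrt{2} \approx 73.414$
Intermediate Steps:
$k{\left(V,x \right)} = 1$
$P{\left(l \right)} = \sqrt{10 + l}$
$X = -3$ ($X = -6 + 3 = -3$)
$F{\left(d,I \right)} = - 24 I$
$P{\left(-8 \right)} k{\left(-9,-1 \right)} + F{\left(\left(6 + 1\right) + 5,X \right)} = \sqrt{10 - 8} \cdot 1 - -72 = \sqrt{2} \cdot 1 + 72 = \sqrt{2} + 72 = 72 + \sqrt{2}$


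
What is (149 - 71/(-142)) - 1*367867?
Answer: -735435/2 ≈ -3.6772e+5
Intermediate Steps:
(149 - 71/(-142)) - 1*367867 = (149 - 71*(-1/142)) - 367867 = (149 + ½) - 367867 = 299/2 - 367867 = -735435/2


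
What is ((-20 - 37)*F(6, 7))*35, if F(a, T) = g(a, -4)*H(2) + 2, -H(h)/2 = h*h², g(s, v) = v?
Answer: -131670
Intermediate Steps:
H(h) = -2*h³ (H(h) = -2*h*h² = -2*h³)
F(a, T) = 66 (F(a, T) = -(-8)*2³ + 2 = -(-8)*8 + 2 = -4*(-16) + 2 = 64 + 2 = 66)
((-20 - 37)*F(6, 7))*35 = ((-20 - 37)*66)*35 = -57*66*35 = -3762*35 = -131670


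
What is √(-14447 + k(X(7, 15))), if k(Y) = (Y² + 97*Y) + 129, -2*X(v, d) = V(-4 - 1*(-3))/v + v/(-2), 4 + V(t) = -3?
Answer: I*√225515/4 ≈ 118.72*I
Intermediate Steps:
V(t) = -7 (V(t) = -4 - 3 = -7)
X(v, d) = v/4 + 7/(2*v) (X(v, d) = -(-7/v + v/(-2))/2 = -(-7/v + v*(-½))/2 = -(-7/v - v/2)/2 = v/4 + 7/(2*v))
k(Y) = 129 + Y² + 97*Y
√(-14447 + k(X(7, 15))) = √(-14447 + (129 + ((¼)*(14 + 7²)/7)² + 97*((¼)*(14 + 7²)/7))) = √(-14447 + (129 + ((¼)*(⅐)*(14 + 49))² + 97*((¼)*(⅐)*(14 + 49)))) = √(-14447 + (129 + ((¼)*(⅐)*63)² + 97*((¼)*(⅐)*63))) = √(-14447 + (129 + (9/4)² + 97*(9/4))) = √(-14447 + (129 + 81/16 + 873/4)) = √(-14447 + 5637/16) = √(-225515/16) = I*√225515/4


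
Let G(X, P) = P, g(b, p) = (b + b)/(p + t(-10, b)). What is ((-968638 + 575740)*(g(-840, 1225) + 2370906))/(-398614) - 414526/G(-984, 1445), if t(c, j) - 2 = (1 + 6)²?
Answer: 19515354577934492/8351959835 ≈ 2.3366e+6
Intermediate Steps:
t(c, j) = 51 (t(c, j) = 2 + (1 + 6)² = 2 + 7² = 2 + 49 = 51)
g(b, p) = 2*b/(51 + p) (g(b, p) = (b + b)/(p + 51) = (2*b)/(51 + p) = 2*b/(51 + p))
((-968638 + 575740)*(g(-840, 1225) + 2370906))/(-398614) - 414526/G(-984, 1445) = ((-968638 + 575740)*(2*(-840)/(51 + 1225) + 2370906))/(-398614) - 414526/1445 = -392898*(2*(-840)/1276 + 2370906)*(-1/398614) - 414526*1/1445 = -392898*(2*(-840)*(1/1276) + 2370906)*(-1/398614) - 414526/1445 = -392898*(-420/319 + 2370906)*(-1/398614) - 414526/1445 = -392898*756318594/319*(-1/398614) - 414526/1445 = -27014187540492/29*(-1/398614) - 414526/1445 = 13507093770246/5779903 - 414526/1445 = 19515354577934492/8351959835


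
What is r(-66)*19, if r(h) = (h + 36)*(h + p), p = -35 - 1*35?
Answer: 77520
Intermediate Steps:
p = -70 (p = -35 - 35 = -70)
r(h) = (-70 + h)*(36 + h) (r(h) = (h + 36)*(h - 70) = (36 + h)*(-70 + h) = (-70 + h)*(36 + h))
r(-66)*19 = (-2520 + (-66)**2 - 34*(-66))*19 = (-2520 + 4356 + 2244)*19 = 4080*19 = 77520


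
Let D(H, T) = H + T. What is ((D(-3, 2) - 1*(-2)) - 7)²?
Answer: 36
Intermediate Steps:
((D(-3, 2) - 1*(-2)) - 7)² = (((-3 + 2) - 1*(-2)) - 7)² = ((-1 + 2) - 7)² = (1 - 7)² = (-6)² = 36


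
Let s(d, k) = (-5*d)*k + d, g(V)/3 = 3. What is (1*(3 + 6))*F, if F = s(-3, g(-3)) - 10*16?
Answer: -252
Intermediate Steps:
g(V) = 9 (g(V) = 3*3 = 9)
s(d, k) = d - 5*d*k (s(d, k) = -5*d*k + d = d - 5*d*k)
F = -28 (F = -3*(1 - 5*9) - 10*16 = -3*(1 - 45) - 160 = -3*(-44) - 160 = 132 - 160 = -28)
(1*(3 + 6))*F = (1*(3 + 6))*(-28) = (1*9)*(-28) = 9*(-28) = -252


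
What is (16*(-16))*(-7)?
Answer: 1792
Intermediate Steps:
(16*(-16))*(-7) = -256*(-7) = 1792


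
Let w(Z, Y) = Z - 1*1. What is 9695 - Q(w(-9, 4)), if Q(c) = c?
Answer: 9705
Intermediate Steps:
w(Z, Y) = -1 + Z (w(Z, Y) = Z - 1 = -1 + Z)
9695 - Q(w(-9, 4)) = 9695 - (-1 - 9) = 9695 - 1*(-10) = 9695 + 10 = 9705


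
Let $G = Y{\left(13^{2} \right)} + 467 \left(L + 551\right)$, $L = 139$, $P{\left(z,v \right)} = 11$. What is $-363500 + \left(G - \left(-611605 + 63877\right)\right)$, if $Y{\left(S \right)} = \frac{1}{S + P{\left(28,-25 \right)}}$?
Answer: $\frac{91162441}{180} \approx 5.0646 \cdot 10^{5}$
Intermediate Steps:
$Y{\left(S \right)} = \frac{1}{11 + S}$ ($Y{\left(S \right)} = \frac{1}{S + 11} = \frac{1}{11 + S}$)
$G = \frac{58001401}{180}$ ($G = \frac{1}{11 + 13^{2}} + 467 \left(139 + 551\right) = \frac{1}{11 + 169} + 467 \cdot 690 = \frac{1}{180} + 322230 = \frac{58001401}{180} \approx 3.2223 \cdot 10^{5}$)
$-363500 + \left(G - \left(-611605 + 63877\right)\right) = -363500 + \left(\frac{58001401}{180} - \left(-611605 + 63877\right)\right) = -363500 + \left(\frac{58001401}{180} - -547728\right) = -363500 + \left(\frac{58001401}{180} + 547728\right) = -363500 + \frac{156592441}{180} = \frac{91162441}{180}$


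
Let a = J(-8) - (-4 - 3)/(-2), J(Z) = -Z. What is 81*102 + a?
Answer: 16533/2 ≈ 8266.5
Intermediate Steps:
a = 9/2 (a = -1*(-8) - (-4 - 3)/(-2) = 8 - (-1)*(-7)/2 = 8 - 1*7/2 = 8 - 7/2 = 9/2 ≈ 4.5000)
81*102 + a = 81*102 + 9/2 = 8262 + 9/2 = 16533/2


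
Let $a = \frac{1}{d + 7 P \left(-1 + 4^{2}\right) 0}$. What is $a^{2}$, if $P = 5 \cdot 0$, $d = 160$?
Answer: $\frac{1}{25600} \approx 3.9063 \cdot 10^{-5}$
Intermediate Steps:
$P = 0$
$a = \frac{1}{160}$ ($a = \frac{1}{160 + 7 \cdot 0 \left(-1 + 4^{2}\right) 0} = \frac{1}{160 + 0 \left(-1 + 16\right) 0} = \frac{1}{160 + 0 \cdot 15 \cdot 0} = \frac{1}{160 + 0 \cdot 0} = \frac{1}{160 + 0} = \frac{1}{160} \approx 0.00625$)
$a^{2} = \left(\frac{1}{160}\right)^{2} = \frac{1}{25600}$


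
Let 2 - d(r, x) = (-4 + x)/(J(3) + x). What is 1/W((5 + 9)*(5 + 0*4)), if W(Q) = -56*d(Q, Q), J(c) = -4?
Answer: -1/56 ≈ -0.017857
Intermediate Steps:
d(r, x) = 1 (d(r, x) = 2 - (-4 + x)/(-4 + x) = 2 - 1*1 = 2 - 1 = 1)
W(Q) = -56 (W(Q) = -56*1 = -56)
1/W((5 + 9)*(5 + 0*4)) = 1/(-56) = -1/56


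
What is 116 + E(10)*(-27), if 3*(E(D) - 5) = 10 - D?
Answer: -19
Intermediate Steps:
E(D) = 25/3 - D/3 (E(D) = 5 + (10 - D)/3 = 5 + (10/3 - D/3) = 25/3 - D/3)
116 + E(10)*(-27) = 116 + (25/3 - ⅓*10)*(-27) = 116 + (25/3 - 10/3)*(-27) = 116 + 5*(-27) = 116 - 135 = -19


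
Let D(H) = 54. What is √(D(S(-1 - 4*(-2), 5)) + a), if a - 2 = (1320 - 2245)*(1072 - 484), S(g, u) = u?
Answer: 2*I*√135961 ≈ 737.46*I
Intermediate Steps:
a = -543898 (a = 2 + (1320 - 2245)*(1072 - 484) = 2 - 925*588 = 2 - 543900 = -543898)
√(D(S(-1 - 4*(-2), 5)) + a) = √(54 - 543898) = √(-543844) = 2*I*√135961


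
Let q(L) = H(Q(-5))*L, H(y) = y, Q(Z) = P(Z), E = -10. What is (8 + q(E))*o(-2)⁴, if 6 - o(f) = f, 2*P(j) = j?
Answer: 135168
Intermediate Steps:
P(j) = j/2
Q(Z) = Z/2
o(f) = 6 - f
q(L) = -5*L/2 (q(L) = ((½)*(-5))*L = -5*L/2)
(8 + q(E))*o(-2)⁴ = (8 - 5/2*(-10))*(6 - 1*(-2))⁴ = (8 + 25)*(6 + 2)⁴ = 33*8⁴ = 33*4096 = 135168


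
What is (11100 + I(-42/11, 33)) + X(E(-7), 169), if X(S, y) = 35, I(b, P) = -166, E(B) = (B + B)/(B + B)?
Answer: 10969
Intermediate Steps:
E(B) = 1 (E(B) = (2*B)/((2*B)) = (2*B)*(1/(2*B)) = 1)
(11100 + I(-42/11, 33)) + X(E(-7), 169) = (11100 - 166) + 35 = 10934 + 35 = 10969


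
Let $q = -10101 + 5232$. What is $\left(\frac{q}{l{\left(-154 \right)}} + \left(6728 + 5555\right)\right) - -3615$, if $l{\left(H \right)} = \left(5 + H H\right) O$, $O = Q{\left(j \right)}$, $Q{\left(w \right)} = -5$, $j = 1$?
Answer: $\frac{628529053}{39535} \approx 15898.0$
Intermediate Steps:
$q = -4869$
$O = -5$
$l{\left(H \right)} = -25 - 5 H^{2}$ ($l{\left(H \right)} = \left(5 + H H\right) \left(-5\right) = \left(5 + H^{2}\right) \left(-5\right) = -25 - 5 H^{2}$)
$\left(\frac{q}{l{\left(-154 \right)}} + \left(6728 + 5555\right)\right) - -3615 = \left(- \frac{4869}{-25 - 5 \left(-154\right)^{2}} + \left(6728 + 5555\right)\right) - -3615 = \left(- \frac{4869}{-25 - 118580} + 12283\right) + \left(-10690 + 14305\right) = \left(- \frac{4869}{-25 - 118580} + 12283\right) + 3615 = \left(- \frac{4869}{-118605} + 12283\right) + 3615 = \left(\left(-4869\right) \left(- \frac{1}{118605}\right) + 12283\right) + 3615 = \left(\frac{1623}{39535} + 12283\right) + 3615 = \frac{485610028}{39535} + 3615 = \frac{628529053}{39535}$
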